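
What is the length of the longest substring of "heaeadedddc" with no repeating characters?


Input: "heaeadedddc"
Sliding window (track last position of each char):
  Position 0 ('h'): window [0,0] length 1 -- new best
  Position 1 ('e'): window [0,1] length 2 -- new best
  Position 2 ('a'): window [0,2] length 3 -- new best
  Position 3 ('e'): repeat (last at 1), move window start to 2
  Position 3 ('e'): window [2,3] length 2
  Position 4 ('a'): repeat (last at 2), move window start to 3
  Position 4 ('a'): window [3,4] length 2
  Position 5 ('d'): window [3,5] length 3
  Position 6 ('e'): repeat (last at 3), move window start to 4
  Position 6 ('e'): window [4,6] length 3
  Position 7 ('d'): repeat (last at 5), move window start to 6
  Position 7 ('d'): window [6,7] length 2
  Position 8 ('d'): repeat (last at 7), move window start to 8
  Position 8 ('d'): window [8,8] length 1
  Position 9 ('d'): repeat (last at 8), move window start to 9
  Position 9 ('d'): window [9,9] length 1
  Position 10 ('c'): window [9,10] length 2
Longest substring with no repeats: "hea" with length 3

3


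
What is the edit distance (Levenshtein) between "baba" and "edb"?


Computing edit distance: "baba" -> "edb"
DP table:
           e    d    b
      0    1    2    3
  b   1    1    2    2
  a   2    2    2    3
  b   3    3    3    2
  a   4    4    4    3
Edit distance = dp[4][3] = 3

3


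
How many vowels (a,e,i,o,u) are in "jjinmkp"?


Input: jjinmkp
Checking each character:
  'j' at position 0: consonant
  'j' at position 1: consonant
  'i' at position 2: vowel (running total: 1)
  'n' at position 3: consonant
  'm' at position 4: consonant
  'k' at position 5: consonant
  'p' at position 6: consonant
Total vowels: 1

1


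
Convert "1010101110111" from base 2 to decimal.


Input: "1010101110111" in base 2
Positional expansion:
  Digit '1' (value 1) x 2^12 = 4096
  Digit '0' (value 0) x 2^11 = 0
  Digit '1' (value 1) x 2^10 = 1024
  Digit '0' (value 0) x 2^9 = 0
  Digit '1' (value 1) x 2^8 = 256
  Digit '0' (value 0) x 2^7 = 0
  Digit '1' (value 1) x 2^6 = 64
  Digit '1' (value 1) x 2^5 = 32
  Digit '1' (value 1) x 2^4 = 16
  Digit '0' (value 0) x 2^3 = 0
  Digit '1' (value 1) x 2^2 = 4
  Digit '1' (value 1) x 2^1 = 2
  Digit '1' (value 1) x 2^0 = 1
Sum = 5495

5495


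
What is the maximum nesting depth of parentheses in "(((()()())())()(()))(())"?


Input: "(((()()())())()(()))(())"
Tracking depth:
  Position 0 '(': depth becomes 1
  Position 1 '(': depth becomes 2
  Position 2 '(': depth becomes 3
  Position 3 '(': depth becomes 4
  Position 4 ')': depth becomes 3
  Position 5 '(': depth becomes 4
  Position 6 ')': depth becomes 3
  Position 7 '(': depth becomes 4
  Position 8 ')': depth becomes 3
  Position 9 ')': depth becomes 2
  Position 10 '(': depth becomes 3
  Position 11 ')': depth becomes 2
  Position 12 ')': depth becomes 1
  Position 13 '(': depth becomes 2
  Position 14 ')': depth becomes 1
  Position 15 '(': depth becomes 2
  Position 16 '(': depth becomes 3
  Position 17 ')': depth becomes 2
  Position 18 ')': depth becomes 1
  Position 19 ')': depth becomes 0
  Position 20 '(': depth becomes 1
  Position 21 '(': depth becomes 2
  Position 22 ')': depth becomes 1
  Position 23 ')': depth becomes 0
Maximum depth reached: 4

4


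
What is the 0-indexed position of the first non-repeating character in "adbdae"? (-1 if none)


Input: adbdae
Character frequencies:
  'a': 2
  'b': 1
  'd': 2
  'e': 1
Scanning left to right for freq == 1:
  Position 0 ('a'): freq=2, skip
  Position 1 ('d'): freq=2, skip
  Position 2 ('b'): unique! => answer = 2

2


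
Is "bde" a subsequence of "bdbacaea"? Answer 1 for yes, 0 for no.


Check if "bde" is a subsequence of "bdbacaea"
Greedy scan:
  Position 0 ('b'): matches sub[0] = 'b'
  Position 1 ('d'): matches sub[1] = 'd'
  Position 2 ('b'): no match needed
  Position 3 ('a'): no match needed
  Position 4 ('c'): no match needed
  Position 5 ('a'): no match needed
  Position 6 ('e'): matches sub[2] = 'e'
  Position 7 ('a'): no match needed
All 3 characters matched => is a subsequence

1


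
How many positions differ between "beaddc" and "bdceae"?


Comparing "beaddc" and "bdceae" position by position:
  Position 0: 'b' vs 'b' => same
  Position 1: 'e' vs 'd' => DIFFER
  Position 2: 'a' vs 'c' => DIFFER
  Position 3: 'd' vs 'e' => DIFFER
  Position 4: 'd' vs 'a' => DIFFER
  Position 5: 'c' vs 'e' => DIFFER
Positions that differ: 5

5


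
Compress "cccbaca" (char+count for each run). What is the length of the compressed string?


Input: cccbaca
Runs:
  'c' x 3 => "c3"
  'b' x 1 => "b1"
  'a' x 1 => "a1"
  'c' x 1 => "c1"
  'a' x 1 => "a1"
Compressed: "c3b1a1c1a1"
Compressed length: 10

10


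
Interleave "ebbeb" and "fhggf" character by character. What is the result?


Interleaving "ebbeb" and "fhggf":
  Position 0: 'e' from first, 'f' from second => "ef"
  Position 1: 'b' from first, 'h' from second => "bh"
  Position 2: 'b' from first, 'g' from second => "bg"
  Position 3: 'e' from first, 'g' from second => "eg"
  Position 4: 'b' from first, 'f' from second => "bf"
Result: efbhbgegbf

efbhbgegbf


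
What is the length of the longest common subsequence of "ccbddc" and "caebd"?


LCS of "ccbddc" and "caebd"
DP table:
           c    a    e    b    d
      0    0    0    0    0    0
  c   0    1    1    1    1    1
  c   0    1    1    1    1    1
  b   0    1    1    1    2    2
  d   0    1    1    1    2    3
  d   0    1    1    1    2    3
  c   0    1    1    1    2    3
LCS length = dp[6][5] = 3

3


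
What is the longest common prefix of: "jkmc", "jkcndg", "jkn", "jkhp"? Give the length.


Words: jkmc, jkcndg, jkn, jkhp
  Position 0: all 'j' => match
  Position 1: all 'k' => match
  Position 2: ('m', 'c', 'n', 'h') => mismatch, stop
LCP = "jk" (length 2)

2


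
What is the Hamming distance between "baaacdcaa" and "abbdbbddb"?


Comparing "baaacdcaa" and "abbdbbddb" position by position:
  Position 0: 'b' vs 'a' => differ
  Position 1: 'a' vs 'b' => differ
  Position 2: 'a' vs 'b' => differ
  Position 3: 'a' vs 'd' => differ
  Position 4: 'c' vs 'b' => differ
  Position 5: 'd' vs 'b' => differ
  Position 6: 'c' vs 'd' => differ
  Position 7: 'a' vs 'd' => differ
  Position 8: 'a' vs 'b' => differ
Total differences (Hamming distance): 9

9


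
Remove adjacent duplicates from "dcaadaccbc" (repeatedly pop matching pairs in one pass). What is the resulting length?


Input: dcaadaccbc
Stack-based adjacent duplicate removal:
  Read 'd': push. Stack: d
  Read 'c': push. Stack: dc
  Read 'a': push. Stack: dca
  Read 'a': matches stack top 'a' => pop. Stack: dc
  Read 'd': push. Stack: dcd
  Read 'a': push. Stack: dcda
  Read 'c': push. Stack: dcdac
  Read 'c': matches stack top 'c' => pop. Stack: dcda
  Read 'b': push. Stack: dcdab
  Read 'c': push. Stack: dcdabc
Final stack: "dcdabc" (length 6)

6


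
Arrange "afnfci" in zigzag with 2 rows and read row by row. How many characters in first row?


Zigzag "afnfci" into 2 rows:
Placing characters:
  'a' => row 0
  'f' => row 1
  'n' => row 0
  'f' => row 1
  'c' => row 0
  'i' => row 1
Rows:
  Row 0: "anc"
  Row 1: "ffi"
First row length: 3

3


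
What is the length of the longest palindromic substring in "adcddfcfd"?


Input: "adcddfcfd"
Checking substrings for palindromes:
  [4:9] "dfcfd" (len 5) => palindrome
  [1:4] "dcd" (len 3) => palindrome
  [5:8] "fcf" (len 3) => palindrome
  [3:5] "dd" (len 2) => palindrome
Longest palindromic substring: "dfcfd" with length 5

5


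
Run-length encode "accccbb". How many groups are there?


Input: accccbb
Scanning for consecutive runs:
  Group 1: 'a' x 1 (positions 0-0)
  Group 2: 'c' x 4 (positions 1-4)
  Group 3: 'b' x 2 (positions 5-6)
Total groups: 3

3


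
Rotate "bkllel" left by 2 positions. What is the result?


Input: "bkllel", rotate left by 2
First 2 characters: "bk"
Remaining characters: "llel"
Concatenate remaining + first: "llel" + "bk" = "llelbk"

llelbk


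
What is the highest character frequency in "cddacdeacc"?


Input: cddacdeacc
Character counts:
  'a': 2
  'c': 4
  'd': 3
  'e': 1
Maximum frequency: 4

4


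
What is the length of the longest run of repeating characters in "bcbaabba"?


Input: "bcbaabba"
Scanning for longest run:
  Position 1 ('c'): new char, reset run to 1
  Position 2 ('b'): new char, reset run to 1
  Position 3 ('a'): new char, reset run to 1
  Position 4 ('a'): continues run of 'a', length=2
  Position 5 ('b'): new char, reset run to 1
  Position 6 ('b'): continues run of 'b', length=2
  Position 7 ('a'): new char, reset run to 1
Longest run: 'a' with length 2

2


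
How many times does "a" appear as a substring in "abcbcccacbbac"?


Searching for "a" in "abcbcccacbbac"
Scanning each position:
  Position 0: "a" => MATCH
  Position 1: "b" => no
  Position 2: "c" => no
  Position 3: "b" => no
  Position 4: "c" => no
  Position 5: "c" => no
  Position 6: "c" => no
  Position 7: "a" => MATCH
  Position 8: "c" => no
  Position 9: "b" => no
  Position 10: "b" => no
  Position 11: "a" => MATCH
  Position 12: "c" => no
Total occurrences: 3

3


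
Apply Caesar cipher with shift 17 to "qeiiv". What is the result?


Caesar cipher: shift "qeiiv" by 17
  'q' (pos 16) + 17 = pos 7 = 'h'
  'e' (pos 4) + 17 = pos 21 = 'v'
  'i' (pos 8) + 17 = pos 25 = 'z'
  'i' (pos 8) + 17 = pos 25 = 'z'
  'v' (pos 21) + 17 = pos 12 = 'm'
Result: hvzzm

hvzzm


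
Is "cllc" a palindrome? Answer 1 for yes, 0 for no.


Input: cllc
Reversed: cllc
  Compare pos 0 ('c') with pos 3 ('c'): match
  Compare pos 1 ('l') with pos 2 ('l'): match
Result: palindrome

1


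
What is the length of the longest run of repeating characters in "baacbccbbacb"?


Input: "baacbccbbacb"
Scanning for longest run:
  Position 1 ('a'): new char, reset run to 1
  Position 2 ('a'): continues run of 'a', length=2
  Position 3 ('c'): new char, reset run to 1
  Position 4 ('b'): new char, reset run to 1
  Position 5 ('c'): new char, reset run to 1
  Position 6 ('c'): continues run of 'c', length=2
  Position 7 ('b'): new char, reset run to 1
  Position 8 ('b'): continues run of 'b', length=2
  Position 9 ('a'): new char, reset run to 1
  Position 10 ('c'): new char, reset run to 1
  Position 11 ('b'): new char, reset run to 1
Longest run: 'a' with length 2

2


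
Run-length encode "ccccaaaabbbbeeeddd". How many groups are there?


Input: ccccaaaabbbbeeeddd
Scanning for consecutive runs:
  Group 1: 'c' x 4 (positions 0-3)
  Group 2: 'a' x 4 (positions 4-7)
  Group 3: 'b' x 4 (positions 8-11)
  Group 4: 'e' x 3 (positions 12-14)
  Group 5: 'd' x 3 (positions 15-17)
Total groups: 5

5


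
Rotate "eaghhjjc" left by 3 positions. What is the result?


Input: "eaghhjjc", rotate left by 3
First 3 characters: "eag"
Remaining characters: "hhjjc"
Concatenate remaining + first: "hhjjc" + "eag" = "hhjjceag"

hhjjceag


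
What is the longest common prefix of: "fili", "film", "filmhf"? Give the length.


Words: fili, film, filmhf
  Position 0: all 'f' => match
  Position 1: all 'i' => match
  Position 2: all 'l' => match
  Position 3: ('i', 'm', 'm') => mismatch, stop
LCP = "fil" (length 3)

3


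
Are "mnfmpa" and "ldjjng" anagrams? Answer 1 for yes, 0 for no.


Strings: "mnfmpa", "ldjjng"
Sorted first:  afmmnp
Sorted second: dgjjln
Differ at position 0: 'a' vs 'd' => not anagrams

0


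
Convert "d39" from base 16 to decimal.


Input: "d39" in base 16
Positional expansion:
  Digit 'd' (value 13) x 16^2 = 3328
  Digit '3' (value 3) x 16^1 = 48
  Digit '9' (value 9) x 16^0 = 9
Sum = 3385

3385


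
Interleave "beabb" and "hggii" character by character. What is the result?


Interleaving "beabb" and "hggii":
  Position 0: 'b' from first, 'h' from second => "bh"
  Position 1: 'e' from first, 'g' from second => "eg"
  Position 2: 'a' from first, 'g' from second => "ag"
  Position 3: 'b' from first, 'i' from second => "bi"
  Position 4: 'b' from first, 'i' from second => "bi"
Result: bhegagbibi

bhegagbibi


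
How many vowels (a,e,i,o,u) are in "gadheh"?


Input: gadheh
Checking each character:
  'g' at position 0: consonant
  'a' at position 1: vowel (running total: 1)
  'd' at position 2: consonant
  'h' at position 3: consonant
  'e' at position 4: vowel (running total: 2)
  'h' at position 5: consonant
Total vowels: 2

2


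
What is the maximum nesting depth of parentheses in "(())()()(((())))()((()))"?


Input: "(())()()(((())))()((()))"
Tracking depth:
  Position 0 '(': depth becomes 1
  Position 1 '(': depth becomes 2
  Position 2 ')': depth becomes 1
  Position 3 ')': depth becomes 0
  Position 4 '(': depth becomes 1
  Position 5 ')': depth becomes 0
  Position 6 '(': depth becomes 1
  Position 7 ')': depth becomes 0
  Position 8 '(': depth becomes 1
  Position 9 '(': depth becomes 2
  Position 10 '(': depth becomes 3
  Position 11 '(': depth becomes 4
  Position 12 ')': depth becomes 3
  Position 13 ')': depth becomes 2
  Position 14 ')': depth becomes 1
  Position 15 ')': depth becomes 0
  Position 16 '(': depth becomes 1
  Position 17 ')': depth becomes 0
  Position 18 '(': depth becomes 1
  Position 19 '(': depth becomes 2
  Position 20 '(': depth becomes 3
  Position 21 ')': depth becomes 2
  Position 22 ')': depth becomes 1
  Position 23 ')': depth becomes 0
Maximum depth reached: 4

4


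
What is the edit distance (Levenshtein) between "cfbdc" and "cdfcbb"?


Computing edit distance: "cfbdc" -> "cdfcbb"
DP table:
           c    d    f    c    b    b
      0    1    2    3    4    5    6
  c   1    0    1    2    3    4    5
  f   2    1    1    1    2    3    4
  b   3    2    2    2    2    2    3
  d   4    3    2    3    3    3    3
  c   5    4    3    3    3    4    4
Edit distance = dp[5][6] = 4

4


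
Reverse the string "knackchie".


Input: knackchie
Reading characters right to left:
  Position 8: 'e'
  Position 7: 'i'
  Position 6: 'h'
  Position 5: 'c'
  Position 4: 'k'
  Position 3: 'c'
  Position 2: 'a'
  Position 1: 'n'
  Position 0: 'k'
Reversed: eihckcank

eihckcank


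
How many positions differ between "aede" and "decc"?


Comparing "aede" and "decc" position by position:
  Position 0: 'a' vs 'd' => DIFFER
  Position 1: 'e' vs 'e' => same
  Position 2: 'd' vs 'c' => DIFFER
  Position 3: 'e' vs 'c' => DIFFER
Positions that differ: 3

3


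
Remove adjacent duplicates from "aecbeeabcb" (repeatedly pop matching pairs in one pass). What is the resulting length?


Input: aecbeeabcb
Stack-based adjacent duplicate removal:
  Read 'a': push. Stack: a
  Read 'e': push. Stack: ae
  Read 'c': push. Stack: aec
  Read 'b': push. Stack: aecb
  Read 'e': push. Stack: aecbe
  Read 'e': matches stack top 'e' => pop. Stack: aecb
  Read 'a': push. Stack: aecba
  Read 'b': push. Stack: aecbab
  Read 'c': push. Stack: aecbabc
  Read 'b': push. Stack: aecbabcb
Final stack: "aecbabcb" (length 8)

8


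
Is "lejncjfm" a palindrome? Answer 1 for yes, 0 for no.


Input: lejncjfm
Reversed: mfjcnjel
  Compare pos 0 ('l') with pos 7 ('m'): MISMATCH
  Compare pos 1 ('e') with pos 6 ('f'): MISMATCH
  Compare pos 2 ('j') with pos 5 ('j'): match
  Compare pos 3 ('n') with pos 4 ('c'): MISMATCH
Result: not a palindrome

0


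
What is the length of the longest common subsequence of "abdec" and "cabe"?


LCS of "abdec" and "cabe"
DP table:
           c    a    b    e
      0    0    0    0    0
  a   0    0    1    1    1
  b   0    0    1    2    2
  d   0    0    1    2    2
  e   0    0    1    2    3
  c   0    1    1    2    3
LCS length = dp[5][4] = 3

3


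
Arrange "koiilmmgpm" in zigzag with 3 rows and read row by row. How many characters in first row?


Zigzag "koiilmmgpm" into 3 rows:
Placing characters:
  'k' => row 0
  'o' => row 1
  'i' => row 2
  'i' => row 1
  'l' => row 0
  'm' => row 1
  'm' => row 2
  'g' => row 1
  'p' => row 0
  'm' => row 1
Rows:
  Row 0: "klp"
  Row 1: "oimgm"
  Row 2: "im"
First row length: 3

3


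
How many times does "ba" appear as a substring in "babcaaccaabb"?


Searching for "ba" in "babcaaccaabb"
Scanning each position:
  Position 0: "ba" => MATCH
  Position 1: "ab" => no
  Position 2: "bc" => no
  Position 3: "ca" => no
  Position 4: "aa" => no
  Position 5: "ac" => no
  Position 6: "cc" => no
  Position 7: "ca" => no
  Position 8: "aa" => no
  Position 9: "ab" => no
  Position 10: "bb" => no
Total occurrences: 1

1


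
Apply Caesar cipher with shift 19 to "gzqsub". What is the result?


Caesar cipher: shift "gzqsub" by 19
  'g' (pos 6) + 19 = pos 25 = 'z'
  'z' (pos 25) + 19 = pos 18 = 's'
  'q' (pos 16) + 19 = pos 9 = 'j'
  's' (pos 18) + 19 = pos 11 = 'l'
  'u' (pos 20) + 19 = pos 13 = 'n'
  'b' (pos 1) + 19 = pos 20 = 'u'
Result: zsjlnu

zsjlnu


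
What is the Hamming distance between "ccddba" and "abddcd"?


Comparing "ccddba" and "abddcd" position by position:
  Position 0: 'c' vs 'a' => differ
  Position 1: 'c' vs 'b' => differ
  Position 2: 'd' vs 'd' => same
  Position 3: 'd' vs 'd' => same
  Position 4: 'b' vs 'c' => differ
  Position 5: 'a' vs 'd' => differ
Total differences (Hamming distance): 4

4


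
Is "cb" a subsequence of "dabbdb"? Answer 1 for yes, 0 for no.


Check if "cb" is a subsequence of "dabbdb"
Greedy scan:
  Position 0 ('d'): no match needed
  Position 1 ('a'): no match needed
  Position 2 ('b'): no match needed
  Position 3 ('b'): no match needed
  Position 4 ('d'): no match needed
  Position 5 ('b'): no match needed
Only matched 0/2 characters => not a subsequence

0


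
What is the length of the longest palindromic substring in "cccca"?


Input: "cccca"
Checking substrings for palindromes:
  [0:4] "cccc" (len 4) => palindrome
  [0:3] "ccc" (len 3) => palindrome
  [1:4] "ccc" (len 3) => palindrome
  [0:2] "cc" (len 2) => palindrome
  [1:3] "cc" (len 2) => palindrome
  [2:4] "cc" (len 2) => palindrome
Longest palindromic substring: "cccc" with length 4

4


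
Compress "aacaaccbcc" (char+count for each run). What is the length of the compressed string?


Input: aacaaccbcc
Runs:
  'a' x 2 => "a2"
  'c' x 1 => "c1"
  'a' x 2 => "a2"
  'c' x 2 => "c2"
  'b' x 1 => "b1"
  'c' x 2 => "c2"
Compressed: "a2c1a2c2b1c2"
Compressed length: 12

12


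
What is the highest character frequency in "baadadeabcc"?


Input: baadadeabcc
Character counts:
  'a': 4
  'b': 2
  'c': 2
  'd': 2
  'e': 1
Maximum frequency: 4

4


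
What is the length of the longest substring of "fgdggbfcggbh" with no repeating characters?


Input: "fgdggbfcggbh"
Sliding window (track last position of each char):
  Position 0 ('f'): window [0,0] length 1 -- new best
  Position 1 ('g'): window [0,1] length 2 -- new best
  Position 2 ('d'): window [0,2] length 3 -- new best
  Position 3 ('g'): repeat (last at 1), move window start to 2
  Position 3 ('g'): window [2,3] length 2
  Position 4 ('g'): repeat (last at 3), move window start to 4
  Position 4 ('g'): window [4,4] length 1
  Position 5 ('b'): window [4,5] length 2
  Position 6 ('f'): window [4,6] length 3
  Position 7 ('c'): window [4,7] length 4 -- new best
  Position 8 ('g'): repeat (last at 4), move window start to 5
  Position 8 ('g'): window [5,8] length 4
  Position 9 ('g'): repeat (last at 8), move window start to 9
  Position 9 ('g'): window [9,9] length 1
  Position 10 ('b'): window [9,10] length 2
  Position 11 ('h'): window [9,11] length 3
Longest substring with no repeats: "gbfc" with length 4

4


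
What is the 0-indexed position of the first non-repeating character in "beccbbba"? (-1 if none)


Input: beccbbba
Character frequencies:
  'a': 1
  'b': 4
  'c': 2
  'e': 1
Scanning left to right for freq == 1:
  Position 0 ('b'): freq=4, skip
  Position 1 ('e'): unique! => answer = 1

1


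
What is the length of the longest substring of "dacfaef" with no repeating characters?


Input: "dacfaef"
Sliding window (track last position of each char):
  Position 0 ('d'): window [0,0] length 1 -- new best
  Position 1 ('a'): window [0,1] length 2 -- new best
  Position 2 ('c'): window [0,2] length 3 -- new best
  Position 3 ('f'): window [0,3] length 4 -- new best
  Position 4 ('a'): repeat (last at 1), move window start to 2
  Position 4 ('a'): window [2,4] length 3
  Position 5 ('e'): window [2,5] length 4
  Position 6 ('f'): repeat (last at 3), move window start to 4
  Position 6 ('f'): window [4,6] length 3
Longest substring with no repeats: "dacf" with length 4

4


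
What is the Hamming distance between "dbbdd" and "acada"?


Comparing "dbbdd" and "acada" position by position:
  Position 0: 'd' vs 'a' => differ
  Position 1: 'b' vs 'c' => differ
  Position 2: 'b' vs 'a' => differ
  Position 3: 'd' vs 'd' => same
  Position 4: 'd' vs 'a' => differ
Total differences (Hamming distance): 4

4


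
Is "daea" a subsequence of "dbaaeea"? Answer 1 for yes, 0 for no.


Check if "daea" is a subsequence of "dbaaeea"
Greedy scan:
  Position 0 ('d'): matches sub[0] = 'd'
  Position 1 ('b'): no match needed
  Position 2 ('a'): matches sub[1] = 'a'
  Position 3 ('a'): no match needed
  Position 4 ('e'): matches sub[2] = 'e'
  Position 5 ('e'): no match needed
  Position 6 ('a'): matches sub[3] = 'a'
All 4 characters matched => is a subsequence

1


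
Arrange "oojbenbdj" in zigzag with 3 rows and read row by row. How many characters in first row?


Zigzag "oojbenbdj" into 3 rows:
Placing characters:
  'o' => row 0
  'o' => row 1
  'j' => row 2
  'b' => row 1
  'e' => row 0
  'n' => row 1
  'b' => row 2
  'd' => row 1
  'j' => row 0
Rows:
  Row 0: "oej"
  Row 1: "obnd"
  Row 2: "jb"
First row length: 3

3


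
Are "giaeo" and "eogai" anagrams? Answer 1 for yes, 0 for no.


Strings: "giaeo", "eogai"
Sorted first:  aegio
Sorted second: aegio
Sorted forms match => anagrams

1


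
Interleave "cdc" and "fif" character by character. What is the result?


Interleaving "cdc" and "fif":
  Position 0: 'c' from first, 'f' from second => "cf"
  Position 1: 'd' from first, 'i' from second => "di"
  Position 2: 'c' from first, 'f' from second => "cf"
Result: cfdicf

cfdicf


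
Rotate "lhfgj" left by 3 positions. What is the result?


Input: "lhfgj", rotate left by 3
First 3 characters: "lhf"
Remaining characters: "gj"
Concatenate remaining + first: "gj" + "lhf" = "gjlhf"

gjlhf


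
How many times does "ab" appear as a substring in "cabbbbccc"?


Searching for "ab" in "cabbbbccc"
Scanning each position:
  Position 0: "ca" => no
  Position 1: "ab" => MATCH
  Position 2: "bb" => no
  Position 3: "bb" => no
  Position 4: "bb" => no
  Position 5: "bc" => no
  Position 6: "cc" => no
  Position 7: "cc" => no
Total occurrences: 1

1


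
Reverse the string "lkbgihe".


Input: lkbgihe
Reading characters right to left:
  Position 6: 'e'
  Position 5: 'h'
  Position 4: 'i'
  Position 3: 'g'
  Position 2: 'b'
  Position 1: 'k'
  Position 0: 'l'
Reversed: ehigbkl

ehigbkl


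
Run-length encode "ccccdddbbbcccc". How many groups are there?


Input: ccccdddbbbcccc
Scanning for consecutive runs:
  Group 1: 'c' x 4 (positions 0-3)
  Group 2: 'd' x 3 (positions 4-6)
  Group 3: 'b' x 3 (positions 7-9)
  Group 4: 'c' x 4 (positions 10-13)
Total groups: 4

4


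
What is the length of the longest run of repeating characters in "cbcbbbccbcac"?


Input: "cbcbbbccbcac"
Scanning for longest run:
  Position 1 ('b'): new char, reset run to 1
  Position 2 ('c'): new char, reset run to 1
  Position 3 ('b'): new char, reset run to 1
  Position 4 ('b'): continues run of 'b', length=2
  Position 5 ('b'): continues run of 'b', length=3
  Position 6 ('c'): new char, reset run to 1
  Position 7 ('c'): continues run of 'c', length=2
  Position 8 ('b'): new char, reset run to 1
  Position 9 ('c'): new char, reset run to 1
  Position 10 ('a'): new char, reset run to 1
  Position 11 ('c'): new char, reset run to 1
Longest run: 'b' with length 3

3


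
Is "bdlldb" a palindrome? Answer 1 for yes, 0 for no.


Input: bdlldb
Reversed: bdlldb
  Compare pos 0 ('b') with pos 5 ('b'): match
  Compare pos 1 ('d') with pos 4 ('d'): match
  Compare pos 2 ('l') with pos 3 ('l'): match
Result: palindrome

1


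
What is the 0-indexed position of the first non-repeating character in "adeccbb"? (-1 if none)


Input: adeccbb
Character frequencies:
  'a': 1
  'b': 2
  'c': 2
  'd': 1
  'e': 1
Scanning left to right for freq == 1:
  Position 0 ('a'): unique! => answer = 0

0


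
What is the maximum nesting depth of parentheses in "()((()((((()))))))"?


Input: "()((()((((()))))))"
Tracking depth:
  Position 0 '(': depth becomes 1
  Position 1 ')': depth becomes 0
  Position 2 '(': depth becomes 1
  Position 3 '(': depth becomes 2
  Position 4 '(': depth becomes 3
  Position 5 ')': depth becomes 2
  Position 6 '(': depth becomes 3
  Position 7 '(': depth becomes 4
  Position 8 '(': depth becomes 5
  Position 9 '(': depth becomes 6
  Position 10 '(': depth becomes 7
  Position 11 ')': depth becomes 6
  Position 12 ')': depth becomes 5
  Position 13 ')': depth becomes 4
  Position 14 ')': depth becomes 3
  Position 15 ')': depth becomes 2
  Position 16 ')': depth becomes 1
  Position 17 ')': depth becomes 0
Maximum depth reached: 7

7


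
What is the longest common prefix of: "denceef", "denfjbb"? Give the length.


Words: denceef, denfjbb
  Position 0: all 'd' => match
  Position 1: all 'e' => match
  Position 2: all 'n' => match
  Position 3: ('c', 'f') => mismatch, stop
LCP = "den" (length 3)

3


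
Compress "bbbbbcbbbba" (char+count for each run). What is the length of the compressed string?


Input: bbbbbcbbbba
Runs:
  'b' x 5 => "b5"
  'c' x 1 => "c1"
  'b' x 4 => "b4"
  'a' x 1 => "a1"
Compressed: "b5c1b4a1"
Compressed length: 8

8


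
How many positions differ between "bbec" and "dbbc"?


Comparing "bbec" and "dbbc" position by position:
  Position 0: 'b' vs 'd' => DIFFER
  Position 1: 'b' vs 'b' => same
  Position 2: 'e' vs 'b' => DIFFER
  Position 3: 'c' vs 'c' => same
Positions that differ: 2

2


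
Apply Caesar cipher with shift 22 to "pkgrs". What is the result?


Caesar cipher: shift "pkgrs" by 22
  'p' (pos 15) + 22 = pos 11 = 'l'
  'k' (pos 10) + 22 = pos 6 = 'g'
  'g' (pos 6) + 22 = pos 2 = 'c'
  'r' (pos 17) + 22 = pos 13 = 'n'
  's' (pos 18) + 22 = pos 14 = 'o'
Result: lgcno

lgcno


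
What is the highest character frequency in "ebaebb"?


Input: ebaebb
Character counts:
  'a': 1
  'b': 3
  'e': 2
Maximum frequency: 3

3


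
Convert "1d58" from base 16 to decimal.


Input: "1d58" in base 16
Positional expansion:
  Digit '1' (value 1) x 16^3 = 4096
  Digit 'd' (value 13) x 16^2 = 3328
  Digit '5' (value 5) x 16^1 = 80
  Digit '8' (value 8) x 16^0 = 8
Sum = 7512

7512


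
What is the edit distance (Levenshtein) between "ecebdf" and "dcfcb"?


Computing edit distance: "ecebdf" -> "dcfcb"
DP table:
           d    c    f    c    b
      0    1    2    3    4    5
  e   1    1    2    3    4    5
  c   2    2    1    2    3    4
  e   3    3    2    2    3    4
  b   4    4    3    3    3    3
  d   5    4    4    4    4    4
  f   6    5    5    4    5    5
Edit distance = dp[6][5] = 5

5


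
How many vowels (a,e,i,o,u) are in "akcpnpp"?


Input: akcpnpp
Checking each character:
  'a' at position 0: vowel (running total: 1)
  'k' at position 1: consonant
  'c' at position 2: consonant
  'p' at position 3: consonant
  'n' at position 4: consonant
  'p' at position 5: consonant
  'p' at position 6: consonant
Total vowels: 1

1


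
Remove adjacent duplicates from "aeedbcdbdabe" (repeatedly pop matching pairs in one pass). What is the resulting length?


Input: aeedbcdbdabe
Stack-based adjacent duplicate removal:
  Read 'a': push. Stack: a
  Read 'e': push. Stack: ae
  Read 'e': matches stack top 'e' => pop. Stack: a
  Read 'd': push. Stack: ad
  Read 'b': push. Stack: adb
  Read 'c': push. Stack: adbc
  Read 'd': push. Stack: adbcd
  Read 'b': push. Stack: adbcdb
  Read 'd': push. Stack: adbcdbd
  Read 'a': push. Stack: adbcdbda
  Read 'b': push. Stack: adbcdbdab
  Read 'e': push. Stack: adbcdbdabe
Final stack: "adbcdbdabe" (length 10)

10


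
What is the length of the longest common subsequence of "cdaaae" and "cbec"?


LCS of "cdaaae" and "cbec"
DP table:
           c    b    e    c
      0    0    0    0    0
  c   0    1    1    1    1
  d   0    1    1    1    1
  a   0    1    1    1    1
  a   0    1    1    1    1
  a   0    1    1    1    1
  e   0    1    1    2    2
LCS length = dp[6][4] = 2

2


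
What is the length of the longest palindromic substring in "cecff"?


Input: "cecff"
Checking substrings for palindromes:
  [0:3] "cec" (len 3) => palindrome
  [3:5] "ff" (len 2) => palindrome
Longest palindromic substring: "cec" with length 3

3


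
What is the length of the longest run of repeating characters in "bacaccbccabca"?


Input: "bacaccbccabca"
Scanning for longest run:
  Position 1 ('a'): new char, reset run to 1
  Position 2 ('c'): new char, reset run to 1
  Position 3 ('a'): new char, reset run to 1
  Position 4 ('c'): new char, reset run to 1
  Position 5 ('c'): continues run of 'c', length=2
  Position 6 ('b'): new char, reset run to 1
  Position 7 ('c'): new char, reset run to 1
  Position 8 ('c'): continues run of 'c', length=2
  Position 9 ('a'): new char, reset run to 1
  Position 10 ('b'): new char, reset run to 1
  Position 11 ('c'): new char, reset run to 1
  Position 12 ('a'): new char, reset run to 1
Longest run: 'c' with length 2

2


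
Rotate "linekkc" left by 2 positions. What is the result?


Input: "linekkc", rotate left by 2
First 2 characters: "li"
Remaining characters: "nekkc"
Concatenate remaining + first: "nekkc" + "li" = "nekkcli"

nekkcli


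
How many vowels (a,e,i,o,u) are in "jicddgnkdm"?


Input: jicddgnkdm
Checking each character:
  'j' at position 0: consonant
  'i' at position 1: vowel (running total: 1)
  'c' at position 2: consonant
  'd' at position 3: consonant
  'd' at position 4: consonant
  'g' at position 5: consonant
  'n' at position 6: consonant
  'k' at position 7: consonant
  'd' at position 8: consonant
  'm' at position 9: consonant
Total vowels: 1

1


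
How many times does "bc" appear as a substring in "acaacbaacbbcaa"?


Searching for "bc" in "acaacbaacbbcaa"
Scanning each position:
  Position 0: "ac" => no
  Position 1: "ca" => no
  Position 2: "aa" => no
  Position 3: "ac" => no
  Position 4: "cb" => no
  Position 5: "ba" => no
  Position 6: "aa" => no
  Position 7: "ac" => no
  Position 8: "cb" => no
  Position 9: "bb" => no
  Position 10: "bc" => MATCH
  Position 11: "ca" => no
  Position 12: "aa" => no
Total occurrences: 1

1


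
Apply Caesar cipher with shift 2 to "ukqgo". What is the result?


Caesar cipher: shift "ukqgo" by 2
  'u' (pos 20) + 2 = pos 22 = 'w'
  'k' (pos 10) + 2 = pos 12 = 'm'
  'q' (pos 16) + 2 = pos 18 = 's'
  'g' (pos 6) + 2 = pos 8 = 'i'
  'o' (pos 14) + 2 = pos 16 = 'q'
Result: wmsiq

wmsiq


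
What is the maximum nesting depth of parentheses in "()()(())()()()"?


Input: "()()(())()()()"
Tracking depth:
  Position 0 '(': depth becomes 1
  Position 1 ')': depth becomes 0
  Position 2 '(': depth becomes 1
  Position 3 ')': depth becomes 0
  Position 4 '(': depth becomes 1
  Position 5 '(': depth becomes 2
  Position 6 ')': depth becomes 1
  Position 7 ')': depth becomes 0
  Position 8 '(': depth becomes 1
  Position 9 ')': depth becomes 0
  Position 10 '(': depth becomes 1
  Position 11 ')': depth becomes 0
  Position 12 '(': depth becomes 1
  Position 13 ')': depth becomes 0
Maximum depth reached: 2

2


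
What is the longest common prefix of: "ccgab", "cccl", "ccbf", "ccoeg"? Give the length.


Words: ccgab, cccl, ccbf, ccoeg
  Position 0: all 'c' => match
  Position 1: all 'c' => match
  Position 2: ('g', 'c', 'b', 'o') => mismatch, stop
LCP = "cc" (length 2)

2


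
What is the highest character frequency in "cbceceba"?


Input: cbceceba
Character counts:
  'a': 1
  'b': 2
  'c': 3
  'e': 2
Maximum frequency: 3

3


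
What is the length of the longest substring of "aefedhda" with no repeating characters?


Input: "aefedhda"
Sliding window (track last position of each char):
  Position 0 ('a'): window [0,0] length 1 -- new best
  Position 1 ('e'): window [0,1] length 2 -- new best
  Position 2 ('f'): window [0,2] length 3 -- new best
  Position 3 ('e'): repeat (last at 1), move window start to 2
  Position 3 ('e'): window [2,3] length 2
  Position 4 ('d'): window [2,4] length 3
  Position 5 ('h'): window [2,5] length 4 -- new best
  Position 6 ('d'): repeat (last at 4), move window start to 5
  Position 6 ('d'): window [5,6] length 2
  Position 7 ('a'): window [5,7] length 3
Longest substring with no repeats: "fedh" with length 4

4


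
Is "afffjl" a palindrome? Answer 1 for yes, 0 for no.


Input: afffjl
Reversed: ljfffa
  Compare pos 0 ('a') with pos 5 ('l'): MISMATCH
  Compare pos 1 ('f') with pos 4 ('j'): MISMATCH
  Compare pos 2 ('f') with pos 3 ('f'): match
Result: not a palindrome

0


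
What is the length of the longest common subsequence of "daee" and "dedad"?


LCS of "daee" and "dedad"
DP table:
           d    e    d    a    d
      0    0    0    0    0    0
  d   0    1    1    1    1    1
  a   0    1    1    1    2    2
  e   0    1    2    2    2    2
  e   0    1    2    2    2    2
LCS length = dp[4][5] = 2

2


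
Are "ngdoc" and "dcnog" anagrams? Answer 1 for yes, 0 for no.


Strings: "ngdoc", "dcnog"
Sorted first:  cdgno
Sorted second: cdgno
Sorted forms match => anagrams

1


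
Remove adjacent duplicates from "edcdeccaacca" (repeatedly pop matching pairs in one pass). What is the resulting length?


Input: edcdeccaacca
Stack-based adjacent duplicate removal:
  Read 'e': push. Stack: e
  Read 'd': push. Stack: ed
  Read 'c': push. Stack: edc
  Read 'd': push. Stack: edcd
  Read 'e': push. Stack: edcde
  Read 'c': push. Stack: edcdec
  Read 'c': matches stack top 'c' => pop. Stack: edcde
  Read 'a': push. Stack: edcdea
  Read 'a': matches stack top 'a' => pop. Stack: edcde
  Read 'c': push. Stack: edcdec
  Read 'c': matches stack top 'c' => pop. Stack: edcde
  Read 'a': push. Stack: edcdea
Final stack: "edcdea" (length 6)

6


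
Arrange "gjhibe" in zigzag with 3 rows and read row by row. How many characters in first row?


Zigzag "gjhibe" into 3 rows:
Placing characters:
  'g' => row 0
  'j' => row 1
  'h' => row 2
  'i' => row 1
  'b' => row 0
  'e' => row 1
Rows:
  Row 0: "gb"
  Row 1: "jie"
  Row 2: "h"
First row length: 2

2


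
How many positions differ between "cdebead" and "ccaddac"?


Comparing "cdebead" and "ccaddac" position by position:
  Position 0: 'c' vs 'c' => same
  Position 1: 'd' vs 'c' => DIFFER
  Position 2: 'e' vs 'a' => DIFFER
  Position 3: 'b' vs 'd' => DIFFER
  Position 4: 'e' vs 'd' => DIFFER
  Position 5: 'a' vs 'a' => same
  Position 6: 'd' vs 'c' => DIFFER
Positions that differ: 5

5


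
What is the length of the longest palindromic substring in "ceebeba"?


Input: "ceebeba"
Checking substrings for palindromes:
  [2:5] "ebe" (len 3) => palindrome
  [3:6] "beb" (len 3) => palindrome
  [1:3] "ee" (len 2) => palindrome
Longest palindromic substring: "ebe" with length 3

3


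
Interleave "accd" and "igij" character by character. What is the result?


Interleaving "accd" and "igij":
  Position 0: 'a' from first, 'i' from second => "ai"
  Position 1: 'c' from first, 'g' from second => "cg"
  Position 2: 'c' from first, 'i' from second => "ci"
  Position 3: 'd' from first, 'j' from second => "dj"
Result: aicgcidj

aicgcidj


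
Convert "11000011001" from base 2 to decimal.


Input: "11000011001" in base 2
Positional expansion:
  Digit '1' (value 1) x 2^10 = 1024
  Digit '1' (value 1) x 2^9 = 512
  Digit '0' (value 0) x 2^8 = 0
  Digit '0' (value 0) x 2^7 = 0
  Digit '0' (value 0) x 2^6 = 0
  Digit '0' (value 0) x 2^5 = 0
  Digit '1' (value 1) x 2^4 = 16
  Digit '1' (value 1) x 2^3 = 8
  Digit '0' (value 0) x 2^2 = 0
  Digit '0' (value 0) x 2^1 = 0
  Digit '1' (value 1) x 2^0 = 1
Sum = 1561

1561


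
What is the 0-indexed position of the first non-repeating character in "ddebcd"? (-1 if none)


Input: ddebcd
Character frequencies:
  'b': 1
  'c': 1
  'd': 3
  'e': 1
Scanning left to right for freq == 1:
  Position 0 ('d'): freq=3, skip
  Position 1 ('d'): freq=3, skip
  Position 2 ('e'): unique! => answer = 2

2


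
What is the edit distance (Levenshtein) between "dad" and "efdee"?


Computing edit distance: "dad" -> "efdee"
DP table:
           e    f    d    e    e
      0    1    2    3    4    5
  d   1    1    2    2    3    4
  a   2    2    2    3    3    4
  d   3    3    3    2    3    4
Edit distance = dp[3][5] = 4

4


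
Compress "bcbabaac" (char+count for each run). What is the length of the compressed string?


Input: bcbabaac
Runs:
  'b' x 1 => "b1"
  'c' x 1 => "c1"
  'b' x 1 => "b1"
  'a' x 1 => "a1"
  'b' x 1 => "b1"
  'a' x 2 => "a2"
  'c' x 1 => "c1"
Compressed: "b1c1b1a1b1a2c1"
Compressed length: 14

14


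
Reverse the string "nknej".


Input: nknej
Reading characters right to left:
  Position 4: 'j'
  Position 3: 'e'
  Position 2: 'n'
  Position 1: 'k'
  Position 0: 'n'
Reversed: jenkn

jenkn


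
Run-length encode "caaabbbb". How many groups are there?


Input: caaabbbb
Scanning for consecutive runs:
  Group 1: 'c' x 1 (positions 0-0)
  Group 2: 'a' x 3 (positions 1-3)
  Group 3: 'b' x 4 (positions 4-7)
Total groups: 3

3


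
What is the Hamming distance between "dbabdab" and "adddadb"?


Comparing "dbabdab" and "adddadb" position by position:
  Position 0: 'd' vs 'a' => differ
  Position 1: 'b' vs 'd' => differ
  Position 2: 'a' vs 'd' => differ
  Position 3: 'b' vs 'd' => differ
  Position 4: 'd' vs 'a' => differ
  Position 5: 'a' vs 'd' => differ
  Position 6: 'b' vs 'b' => same
Total differences (Hamming distance): 6

6


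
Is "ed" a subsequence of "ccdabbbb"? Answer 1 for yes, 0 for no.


Check if "ed" is a subsequence of "ccdabbbb"
Greedy scan:
  Position 0 ('c'): no match needed
  Position 1 ('c'): no match needed
  Position 2 ('d'): no match needed
  Position 3 ('a'): no match needed
  Position 4 ('b'): no match needed
  Position 5 ('b'): no match needed
  Position 6 ('b'): no match needed
  Position 7 ('b'): no match needed
Only matched 0/2 characters => not a subsequence

0


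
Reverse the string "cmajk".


Input: cmajk
Reading characters right to left:
  Position 4: 'k'
  Position 3: 'j'
  Position 2: 'a'
  Position 1: 'm'
  Position 0: 'c'
Reversed: kjamc

kjamc


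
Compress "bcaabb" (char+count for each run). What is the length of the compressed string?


Input: bcaabb
Runs:
  'b' x 1 => "b1"
  'c' x 1 => "c1"
  'a' x 2 => "a2"
  'b' x 2 => "b2"
Compressed: "b1c1a2b2"
Compressed length: 8

8


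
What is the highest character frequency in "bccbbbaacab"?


Input: bccbbbaacab
Character counts:
  'a': 3
  'b': 5
  'c': 3
Maximum frequency: 5

5


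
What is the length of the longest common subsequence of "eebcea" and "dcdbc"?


LCS of "eebcea" and "dcdbc"
DP table:
           d    c    d    b    c
      0    0    0    0    0    0
  e   0    0    0    0    0    0
  e   0    0    0    0    0    0
  b   0    0    0    0    1    1
  c   0    0    1    1    1    2
  e   0    0    1    1    1    2
  a   0    0    1    1    1    2
LCS length = dp[6][5] = 2

2


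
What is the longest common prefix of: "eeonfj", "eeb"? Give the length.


Words: eeonfj, eeb
  Position 0: all 'e' => match
  Position 1: all 'e' => match
  Position 2: ('o', 'b') => mismatch, stop
LCP = "ee" (length 2)

2


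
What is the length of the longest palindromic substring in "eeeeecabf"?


Input: "eeeeecabf"
Checking substrings for palindromes:
  [0:5] "eeeee" (len 5) => palindrome
  [0:4] "eeee" (len 4) => palindrome
  [1:5] "eeee" (len 4) => palindrome
  [0:3] "eee" (len 3) => palindrome
  [1:4] "eee" (len 3) => palindrome
  [2:5] "eee" (len 3) => palindrome
Longest palindromic substring: "eeeee" with length 5

5


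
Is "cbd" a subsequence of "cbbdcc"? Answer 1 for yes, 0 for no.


Check if "cbd" is a subsequence of "cbbdcc"
Greedy scan:
  Position 0 ('c'): matches sub[0] = 'c'
  Position 1 ('b'): matches sub[1] = 'b'
  Position 2 ('b'): no match needed
  Position 3 ('d'): matches sub[2] = 'd'
  Position 4 ('c'): no match needed
  Position 5 ('c'): no match needed
All 3 characters matched => is a subsequence

1
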